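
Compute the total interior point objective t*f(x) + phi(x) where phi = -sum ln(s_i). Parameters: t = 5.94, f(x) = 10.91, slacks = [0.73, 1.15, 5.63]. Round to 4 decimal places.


Step 1: Compute log-barrier.
ln values: [-0.3147, 0.1398, 1.7281]
phi = -(-0.3147 + 0.1398 + 1.7281) = -1.5532
Step 2: Compute augmented objective.
t*f(x) = 5.94*10.91 = 64.8054
Total = 64.8054 - 1.5532 = 63.2522


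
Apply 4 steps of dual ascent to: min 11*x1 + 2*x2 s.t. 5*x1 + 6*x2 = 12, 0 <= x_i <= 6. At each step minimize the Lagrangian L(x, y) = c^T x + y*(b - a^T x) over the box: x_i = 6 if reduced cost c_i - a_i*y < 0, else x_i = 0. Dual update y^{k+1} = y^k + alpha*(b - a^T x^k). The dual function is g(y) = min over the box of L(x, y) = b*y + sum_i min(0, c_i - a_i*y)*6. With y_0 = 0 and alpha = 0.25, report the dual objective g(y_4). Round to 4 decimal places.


Dual ascent for LP: min 11*x1 + 2*x2, 5*x1 + 6*x2 = 12, 0 <= x_i <= 6
Step 1: y^k = 0.0, reduced costs: (11.0, 2.0)
  x^k = (0.0, 0.0), subgradient = b - a^T x = 12.0
  y^{k+1} = 0.0 + 0.25*12.0 = 3.0
Step 2: y^k = 3.0, reduced costs: (-4.0, -16.0)
  x^k = (6.0, 6.0), subgradient = b - a^T x = -54.0
  y^{k+1} = 3.0 + 0.25*-54.0 = -10.5
Step 3: y^k = -10.5, reduced costs: (63.5, 65.0)
  x^k = (0.0, 0.0), subgradient = b - a^T x = 12.0
  y^{k+1} = -10.5 + 0.25*12.0 = -7.5
Step 4: y^k = -7.5, reduced costs: (48.5, 47.0)
  x^k = (0.0, 0.0), subgradient = b - a^T x = 12.0
  y^{k+1} = -7.5 + 0.25*12.0 = -4.5
Dual objective at y_4 = -4.5: reduced costs (33.5, 29.0), box minimizer x = (0.0, 0.0)
g(y_4) = b*y + (c1 - a1*y)*x1 + (c2 - a2*y)*x2 = 12*(-4.5) + 33.5*0.0 + 29.0*0.0 = -54.0 + 0.0 + 0.0 = -54.0


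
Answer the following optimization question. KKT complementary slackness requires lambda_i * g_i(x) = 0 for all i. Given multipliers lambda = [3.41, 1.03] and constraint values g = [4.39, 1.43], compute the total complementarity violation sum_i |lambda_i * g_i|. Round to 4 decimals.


KKT complementary slackness check:
lambda_1 * g_1 = 3.41 * 4.39 = 14.9699
lambda_2 * g_2 = 1.03 * 1.43 = 1.4729
Total violation = 14.9699 + 1.4729 = 16.4428


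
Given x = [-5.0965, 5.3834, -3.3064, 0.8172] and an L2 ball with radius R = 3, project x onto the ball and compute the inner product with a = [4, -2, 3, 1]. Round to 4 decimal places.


Step 1: Compute ||x|| (intermediates to 6 decimals).
||x|| = sqrt((-5.0965)^2 + 5.3834^2 + (-3.3064)^2 + 0.8172^2) = 8.15815
Step 2: Project.
Since ||x|| > R, scale = R/||x|| = 3/8.15815 = 0.36773, proj(x) = scale * x
proj(x) = [-1.874136, 1.979638, -1.215862, 0.300509]
Step 3: Dot product.
a^T * proj(x) = 4*(-1.874136) - 2*1.979638 + 3*(-1.215862) + 1*0.300509 = -14.8029


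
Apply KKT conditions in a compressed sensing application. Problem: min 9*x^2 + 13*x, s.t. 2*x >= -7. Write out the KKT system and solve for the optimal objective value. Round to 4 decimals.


Step 1: Try lambda = 0 (constraint inactive).
Stationarity: 2*9*x + 13 = 0
x* = -13/(2*9) = -13/18 = -0.7222 (rounded; the exact value -13/18 is used below)
Check constraint: 2*-0.7222 = -1.4444 >= -7 -- satisfied.
Step 2: Compute optimal value.
f(x*) = 9*(-13/18)^2 + 13*(-13/18) = -4.6944


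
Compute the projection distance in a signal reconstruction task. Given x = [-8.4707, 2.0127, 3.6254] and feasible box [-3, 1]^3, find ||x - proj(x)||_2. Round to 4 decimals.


Project each component onto [-3, 1].
clip(-8.4707) = -3.0, clip(2.0127) = 1.0, clip(3.6254) = 1.0
Projection = [-3.0, 1.0, 1.0]
Squared diffs: [29.9286, 1.0256, 6.8927]
Distance = sqrt(37.8469) = 6.152


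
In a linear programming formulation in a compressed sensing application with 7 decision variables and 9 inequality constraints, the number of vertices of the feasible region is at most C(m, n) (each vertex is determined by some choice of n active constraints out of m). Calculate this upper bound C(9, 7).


Each vertex corresponds to some choice of n active constraints out of m, so the number of vertices is at most C(m, n) = m! / (n!(m-n)!).
m = 9, n = 7
Numerator: 9 * 8 * 7 * 6 * 5 * 4 * 3
Denominator: 7! = 5040
C(9, 7) = 36


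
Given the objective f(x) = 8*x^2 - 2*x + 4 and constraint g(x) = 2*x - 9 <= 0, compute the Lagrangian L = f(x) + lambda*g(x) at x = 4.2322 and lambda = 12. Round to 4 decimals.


Step 1: Evaluate f(x).
f(4.2322) = 8*4.2322^2 - 2*4.2322 + 4 = 138.8277
Step 2: Evaluate g(x).
g(4.2322) = 2*4.2322 - 9 = -0.5356
Step 3: Compute Lagrangian.
L = 138.8277 + 12*-0.5356 = 132.4005


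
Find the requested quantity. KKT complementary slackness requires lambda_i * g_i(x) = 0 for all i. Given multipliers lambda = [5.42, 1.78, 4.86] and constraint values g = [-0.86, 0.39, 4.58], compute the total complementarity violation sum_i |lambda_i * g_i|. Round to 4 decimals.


KKT complementary slackness check:
lambda_1 * g_1 = 5.42 * -0.86 = -4.6612
lambda_2 * g_2 = 1.78 * 0.39 = 0.6942
lambda_3 * g_3 = 4.86 * 4.58 = 22.2588
Total violation = 4.6612 + 0.6942 + 22.2588 = 27.6142


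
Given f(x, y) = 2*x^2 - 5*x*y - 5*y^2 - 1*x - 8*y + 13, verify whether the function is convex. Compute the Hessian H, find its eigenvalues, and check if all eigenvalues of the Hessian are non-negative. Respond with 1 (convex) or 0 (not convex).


The Hessian of f(x,y) = 2*x^2 - 5*x*y - 5*y^2 - 1*x - 8*y + 13 is:
H = [[4, -5], [-5, -10]]
Trace = 4 - 10 = -6
Determinant = 4*-10 - (-5)^2 = -65
Discriminant = (-6)^2 - 4*-65 = 296.0
Eigenvalues: lambda_1 = -11.6023, lambda_2 = 5.6023
The function is not convex.

0


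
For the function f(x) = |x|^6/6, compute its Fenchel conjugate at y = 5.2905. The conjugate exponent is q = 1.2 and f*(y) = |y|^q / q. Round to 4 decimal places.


The conjugate exponent q satisfies 1/p + 1/q = 1.
p = 6, so q = 6/(6 - 1) = 1.2
|y|^q = 5.2905^1.2 = 7.3824
f*(5.2905) = 7.3824 / 1.2 = 6.152


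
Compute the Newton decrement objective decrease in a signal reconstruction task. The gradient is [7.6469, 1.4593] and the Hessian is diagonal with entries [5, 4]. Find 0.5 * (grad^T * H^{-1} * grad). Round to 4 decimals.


Step 1: H is diagonal, so H^(-1) * g = [1.5294, 0.3648].
Step 2: g^T H^(-1) g = sum_i g_i^2 / H_ii
  = (7.6469)^2/5 + (1.4593)^2/4
  = 11.695 + 0.5324 = 12.2274
Step 3: Objective decrease = 0.5 * g^T H^(-1) g = 6.1137


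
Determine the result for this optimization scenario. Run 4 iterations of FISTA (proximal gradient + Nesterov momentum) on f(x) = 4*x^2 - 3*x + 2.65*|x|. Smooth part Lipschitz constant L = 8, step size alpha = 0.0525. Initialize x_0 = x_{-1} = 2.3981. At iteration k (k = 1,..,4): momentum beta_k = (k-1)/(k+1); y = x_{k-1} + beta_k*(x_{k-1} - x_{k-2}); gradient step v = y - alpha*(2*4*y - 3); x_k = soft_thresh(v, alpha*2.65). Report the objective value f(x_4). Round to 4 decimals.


FISTA on f(x) = 4*x^2 - 3*x + 2.65*|x|
L = 8, alpha = 0.0525
Iteration 1: beta = 0.0, y = 2.3981 + 0.0*(2.3981 - 2.3981) = 2.3981
  grad(y) = 16.1848, v = y - alpha*grad = 1.5484
  prox(v) = soft_thresh(1.5484, 0.1391) = 1.4093
Iteration 2: beta = 0.3333, y = 1.4093 + 0.3333*(1.4093 - 2.3981) = 1.0797
  grad(y) = 5.6373, v = y - alpha*grad = 0.7837
  prox(v) = soft_thresh(0.7837, 0.1391) = 0.6446
Iteration 3: beta = 0.5, y = 0.6446 + 0.5*(0.6446 - 1.4093) = 0.2622
  grad(y) = -0.9021, v = y - alpha*grad = 0.3096
  prox(v) = soft_thresh(0.3096, 0.1391) = 0.1705
Iteration 4: beta = 0.6, y = 0.1705 + 0.6*(0.1705 - 0.6446) = -0.114
  grad(y) = -3.912, v = y - alpha*grad = 0.0914
  prox(v) = soft_thresh(0.0914, 0.1391) = 0.0
f(x_4) = 4*0.0^2 - 3*0.0 + 2.65*|0.0| = 0.0


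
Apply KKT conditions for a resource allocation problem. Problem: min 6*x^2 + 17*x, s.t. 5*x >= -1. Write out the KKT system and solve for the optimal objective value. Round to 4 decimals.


Step 1: Try lambda = 0 (constraint inactive).
x_unc = -17/(2*6) = -1.4167
Check: 5*-1.4167 = -7.0835 < -1 -- violated!
Step 2: Constraint must be active: 5*x = -1
x* = -1/5 = -0.2
lambda = (2*6*(-0.2) + 17)/5 = 2.92
Step 3: Compute optimal value.
f(x*) = 6*(-0.2)^2 + 17*(-0.2) = -3.16


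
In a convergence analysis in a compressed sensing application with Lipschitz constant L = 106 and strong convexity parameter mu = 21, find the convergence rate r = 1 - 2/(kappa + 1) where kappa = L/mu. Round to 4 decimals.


Step 1: Compute the condition number.
kappa = L/mu = 106/21 = 5.0476
Step 2: Compute the convergence rate.
r = 1 - 2/(kappa + 1) = 1 - 2*mu/(L + mu) = (L - mu)/(L + mu) = 85/127 = 0.6693


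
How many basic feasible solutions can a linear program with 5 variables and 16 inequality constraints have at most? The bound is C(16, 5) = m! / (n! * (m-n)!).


Each vertex corresponds to some choice of n active constraints out of m, so the number of vertices is at most C(m, n) = m! / (n!(m-n)!).
m = 16, n = 5
Numerator: 16 * 15 * 14 * 13 * 12
Denominator: 5! = 120
C(16, 5) = 4368


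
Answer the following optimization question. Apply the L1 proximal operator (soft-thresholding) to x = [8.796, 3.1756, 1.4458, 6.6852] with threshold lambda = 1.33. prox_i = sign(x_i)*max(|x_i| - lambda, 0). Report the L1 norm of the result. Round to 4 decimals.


Soft-thresholding with lambda = 1.33:
prox(8.796) = sign(8.796)*max(|8.796| - 1.33, 0) = 7.466
prox(3.1756) = sign(3.1756)*max(|3.1756| - 1.33, 0) = 1.8456
prox(1.4458) = sign(1.4458)*max(|1.4458| - 1.33, 0) = 0.1158
prox(6.6852) = sign(6.6852)*max(|6.6852| - 1.33, 0) = 5.3552
prox(x) = [7.466, 1.8456, 0.1158, 5.3552]
||prox(x)||_1 = 7.466 + 1.8456 + 0.1158 + 5.3552 = 14.7826


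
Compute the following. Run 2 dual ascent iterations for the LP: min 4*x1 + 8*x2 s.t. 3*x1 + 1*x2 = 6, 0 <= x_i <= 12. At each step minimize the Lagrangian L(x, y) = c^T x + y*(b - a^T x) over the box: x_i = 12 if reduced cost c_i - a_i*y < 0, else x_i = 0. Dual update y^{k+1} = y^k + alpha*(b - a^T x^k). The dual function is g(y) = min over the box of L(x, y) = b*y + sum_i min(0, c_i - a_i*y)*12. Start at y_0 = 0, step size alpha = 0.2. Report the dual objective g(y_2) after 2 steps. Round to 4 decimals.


Dual ascent for LP: min 4*x1 + 8*x2, 3*x1 + 1*x2 = 6, 0 <= x_i <= 12
Step 1: y^k = 0.0, reduced costs: (4.0, 8.0)
  x^k = (0.0, 0.0), subgradient = b - a^T x = 6.0
  y^{k+1} = 0.0 + 0.2*6.0 = 1.2
Step 2: y^k = 1.2, reduced costs: (0.4, 6.8)
  x^k = (0.0, 0.0), subgradient = b - a^T x = 6.0
  y^{k+1} = 1.2 + 0.2*6.0 = 2.4
Dual objective at y_2 = 2.4: reduced costs (-3.2, 5.6), box minimizer x = (12.0, 0.0)
g(y_2) = b*y + (c1 - a1*y)*x1 + (c2 - a2*y)*x2 = 6*2.4 + (-3.2)*12.0 + 5.6*0.0 = 14.4 - 38.4 + 0.0 = -24.0


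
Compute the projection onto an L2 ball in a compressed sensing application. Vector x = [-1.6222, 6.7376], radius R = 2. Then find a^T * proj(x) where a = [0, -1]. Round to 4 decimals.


Step 1: Compute ||x|| (intermediates to 6 decimals).
||x|| = sqrt((-1.6222)^2 + 6.7376^2) = 6.930136
Step 2: Project.
Since ||x|| > R, scale = R/||x|| = 2/6.930136 = 0.288595, proj(x) = scale * x
proj(x) = [-0.468159, 1.944438]
Step 3: Dot product.
a^T * proj(x) = 0*(-0.468159) - 1*1.944438 = -1.9444


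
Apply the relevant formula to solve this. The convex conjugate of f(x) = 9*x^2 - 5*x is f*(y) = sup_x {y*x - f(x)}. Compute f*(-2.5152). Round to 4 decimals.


f*(y) = sup_x {y*x - a*x^2 - b*x} = sup_x {(y-b)*x - a*x^2}
FOC: (y - b) - 2a*x = 0 => x* = (y - b)/(2a)
x* = (-2.5152 + 5)/(2*9) = 0.138
f*(-2.5152) = (y-b)^2/(4a) = (-2.5152 + 5)^2/(4*9)
= 6.1742/36 = 0.1715


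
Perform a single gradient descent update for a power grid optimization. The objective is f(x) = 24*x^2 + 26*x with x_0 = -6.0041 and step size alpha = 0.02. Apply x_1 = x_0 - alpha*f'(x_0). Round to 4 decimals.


We compute the gradient at x_0 and apply the update.
f'(x) = 48*x + 26
f'(-6.0041) = 48*-6.0041 + 26 = -262.1968
x_1 = -6.0041 - 0.02*-262.1968 = -0.7602


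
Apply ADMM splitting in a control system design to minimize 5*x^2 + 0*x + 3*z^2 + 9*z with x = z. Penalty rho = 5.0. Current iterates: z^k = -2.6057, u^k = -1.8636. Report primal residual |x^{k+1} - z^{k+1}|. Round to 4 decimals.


ADMM iteration with rho = 5.0, z^k = -2.6057, u^k = -1.8636
Step 1: x-update.
Minimize 5*x^2 + 0*x + (5.0/2)*(x + 2.6057 - 1.8636)^2
FOC: (2*5 + 5.0)*x = 0 + 5.0*(-2.6057 + 1.8636)
x^{k+1} = -0.2474
Step 2: z-update.
Minimize 3*z^2 + 9*z + (5.0/2)*(-0.2474 - z - 1.8636)^2
FOC: (2*3 + 5.0)*z = -9 + 5.0*(-0.2474 - 1.8636)
z^{k+1} = -1.7777
Step 3: u-update.
u^{k+1} = -1.8636 - 0.2474 + 1.7777 = -0.3333
Step 4: Primal residual = |-0.2474 + 1.7777| = 1.5303


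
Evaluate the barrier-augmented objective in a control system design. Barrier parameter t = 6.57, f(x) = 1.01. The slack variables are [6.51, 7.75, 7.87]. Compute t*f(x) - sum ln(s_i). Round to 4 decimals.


Step 1: Compute log-barrier.
ln values: [1.8733, 2.0477, 2.0631]
phi = -(1.8733 + 2.0477 + 2.0631) = -5.9841
Step 2: Compute augmented objective.
t*f(x) = 6.57*1.01 = 6.6357
Total = 6.6357 - 5.9841 = 0.6516


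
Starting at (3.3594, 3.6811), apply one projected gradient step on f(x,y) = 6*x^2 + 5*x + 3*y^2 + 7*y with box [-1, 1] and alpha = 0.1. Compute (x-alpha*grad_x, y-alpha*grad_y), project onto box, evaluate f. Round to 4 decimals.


Step 1: Compute gradient at (3.3594, 3.6811).
grad_x = 2*6*3.3594 + 5 = 45.3128
grad_y = 2*3*3.6811 + 7 = 29.0866
Step 2: Gradient step.
x_raw = 3.3594 - 0.1*45.3128 = -1.1719
y_raw = 3.6811 - 0.1*29.0866 = 0.7724
Step 3: Project onto [-1, 1].
x_proj = clip(-1.1719) = -1.0
y_proj = clip(0.7724) = 0.7724
Step 4: Evaluate f.
f(-1.0, 0.7724) = 8.1971


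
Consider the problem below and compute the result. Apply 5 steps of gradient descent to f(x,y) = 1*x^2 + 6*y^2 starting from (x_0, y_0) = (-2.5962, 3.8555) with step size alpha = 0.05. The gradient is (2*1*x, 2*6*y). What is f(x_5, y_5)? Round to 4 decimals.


Gradient descent on f(x,y) = 1*x^2 + 6*y^2.
Starting point: (-2.5962, 3.8555), alpha = 0.05
Step 1: grad_x = 2*1*-2.5962 = -5.1924, grad_y = 2*6*3.8555 = 46.266
  x_1 = -2.5962 - 0.05*-5.1924 = -2.3366
  y_1 = 3.8555 - 0.05*46.266 = 1.5422
Step 2: grad_x = 2*1*-2.3366 = -4.6732, grad_y = 2*6*1.5422 = 18.5064
  x_2 = -2.3366 - 0.05*-4.6732 = -2.1029
  y_2 = 1.5422 - 0.05*18.5064 = 0.6169
Step 3: grad_x = 2*1*-2.1029 = -4.2058, grad_y = 2*6*0.6169 = 7.4026
  x_3 = -2.1029 - 0.05*-4.2058 = -1.8926
  y_3 = 0.6169 - 0.05*7.4026 = 0.2468
Step 4: grad_x = 2*1*-1.8926 = -3.7853, grad_y = 2*6*0.2468 = 2.961
  x_4 = -1.8926 - 0.05*-3.7853 = -1.7034
  y_4 = 0.2468 - 0.05*2.961 = 0.0987
Step 5: grad_x = 2*1*-1.7034 = -3.4067, grad_y = 2*6*0.0987 = 1.1844
  x_5 = -1.7034 - 0.05*-3.4067 = -1.533
  y_5 = 0.0987 - 0.05*1.1844 = 0.0395
f(-1.533, 0.0395) = 1*(-1.533)^2 + 6*0.0395^2 = 2.3595


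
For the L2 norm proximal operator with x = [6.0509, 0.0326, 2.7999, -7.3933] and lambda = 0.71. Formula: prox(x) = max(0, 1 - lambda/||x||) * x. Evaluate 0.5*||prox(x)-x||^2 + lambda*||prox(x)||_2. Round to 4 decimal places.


Step 1: Compute ||x||.
||x|| = 9.9556
Step 2: Compute scaling factor.
scale = max(0, 1 - 0.71/9.9556) = 0.9287
Step 3: prox(x) = [5.6194, 0.0303, 2.6002, -6.866]
||prox(x)|| = 9.2456
Step 4: Proximal objective.
0.5*||prox-x||^2 = 0.2521
lambda*||prox|| = 6.5644
Total = 6.8165


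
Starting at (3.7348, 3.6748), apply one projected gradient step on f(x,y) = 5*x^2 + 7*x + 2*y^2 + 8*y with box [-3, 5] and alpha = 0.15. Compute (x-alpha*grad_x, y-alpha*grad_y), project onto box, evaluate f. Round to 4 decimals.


Step 1: Compute gradient at (3.7348, 3.6748).
grad_x = 2*5*3.7348 + 7 = 44.348
grad_y = 2*2*3.6748 + 8 = 22.6992
Step 2: Gradient step.
x_raw = 3.7348 - 0.15*44.348 = -2.9174
y_raw = 3.6748 - 0.15*22.6992 = 0.2699
Step 3: Project onto [-3, 5].
x_proj = clip(-2.9174) = -2.9174
y_proj = clip(0.2699) = 0.2699
Step 4: Evaluate f.
f(-2.9174, 0.2699) = 24.4394


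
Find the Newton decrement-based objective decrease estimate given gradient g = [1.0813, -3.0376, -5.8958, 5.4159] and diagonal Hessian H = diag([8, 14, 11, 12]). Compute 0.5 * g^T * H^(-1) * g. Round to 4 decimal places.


Step 1: H is diagonal, so H^(-1) * g = [0.1352, -0.217, -0.536, 0.4513].
Step 2: g^T H^(-1) g = sum_i g_i^2 / H_ii
  = (1.0813)^2/8 + (-3.0376)^2/14 + (-5.8958)^2/11 + (5.4159)^2/12
  = 0.1462 + 0.6591 + 3.16 + 2.4443 = 6.4096
Step 3: Objective decrease = 0.5 * g^T H^(-1) g = 3.2048


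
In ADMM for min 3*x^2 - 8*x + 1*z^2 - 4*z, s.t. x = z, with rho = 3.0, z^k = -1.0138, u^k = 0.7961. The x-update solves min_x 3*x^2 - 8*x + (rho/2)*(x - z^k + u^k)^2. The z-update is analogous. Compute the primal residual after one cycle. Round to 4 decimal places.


ADMM iteration with rho = 3.0, z^k = -1.0138, u^k = 0.7961
Step 1: x-update.
Minimize 3*x^2 - 8*x + (3.0/2)*(x + 1.0138 + 0.7961)^2
FOC: (2*3 + 3.0)*x = 8 + 3.0*(-1.0138 - 0.7961)
x^{k+1} = 0.2856
Step 2: z-update.
Minimize 1*z^2 - 4*z + (3.0/2)*(0.2856 - z + 0.7961)^2
FOC: (2*1 + 3.0)*z = 4 + 3.0*(0.2856 + 0.7961)
z^{k+1} = 1.449
Step 3: u-update.
u^{k+1} = 0.7961 + 0.2856 - 1.449 = -0.3673
Step 4: Primal residual = |0.2856 - 1.449| = 1.1634


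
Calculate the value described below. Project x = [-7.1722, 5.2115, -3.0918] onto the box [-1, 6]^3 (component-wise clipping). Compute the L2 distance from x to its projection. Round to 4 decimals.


Project each component onto [-1, 6].
clip(-7.1722) = -1.0, clip(5.2115) = 5.2115, clip(-3.0918) = -1.0
Projection = [-1.0, 5.2115, -1.0]
Squared diffs: [38.0961, 0.0, 4.3756]
Distance = sqrt(42.4717) = 6.517


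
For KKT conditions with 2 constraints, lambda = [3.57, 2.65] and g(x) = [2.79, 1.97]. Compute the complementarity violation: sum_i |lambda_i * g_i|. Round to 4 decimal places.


KKT complementary slackness check:
lambda_1 * g_1 = 3.57 * 2.79 = 9.9603
lambda_2 * g_2 = 2.65 * 1.97 = 5.2205
Total violation = 9.9603 + 5.2205 = 15.1808


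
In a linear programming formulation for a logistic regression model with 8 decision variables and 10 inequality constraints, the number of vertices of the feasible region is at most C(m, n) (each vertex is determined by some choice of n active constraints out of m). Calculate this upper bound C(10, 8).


Each vertex corresponds to some choice of n active constraints out of m, so the number of vertices is at most C(m, n) = m! / (n!(m-n)!).
m = 10, n = 8
Numerator: 10 * 9 * 8 * 7 * 6 * 5 * 4 * 3
Denominator: 8! = 40320
C(10, 8) = 45


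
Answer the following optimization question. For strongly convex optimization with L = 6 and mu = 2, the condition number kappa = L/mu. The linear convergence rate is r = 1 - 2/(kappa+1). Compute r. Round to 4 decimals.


Step 1: Compute the condition number.
kappa = L/mu = 6/2 = 3.0
Step 2: Compute the convergence rate.
r = 1 - 2/(kappa + 1) = 1 - 2*mu/(L + mu) = (L - mu)/(L + mu) = 4/8 = 0.5


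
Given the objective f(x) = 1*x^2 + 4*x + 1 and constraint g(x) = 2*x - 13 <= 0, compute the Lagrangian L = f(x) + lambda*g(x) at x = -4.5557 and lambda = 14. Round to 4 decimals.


Step 1: Evaluate f(x).
f(-4.5557) = 1*(-4.5557)^2 + 4*(-4.5557) + 1 = 3.5316
Step 2: Evaluate g(x).
g(-4.5557) = 2*-4.5557 - 13 = -22.1114
Step 3: Compute Lagrangian.
L = 3.5316 + 14*-22.1114 = -306.028


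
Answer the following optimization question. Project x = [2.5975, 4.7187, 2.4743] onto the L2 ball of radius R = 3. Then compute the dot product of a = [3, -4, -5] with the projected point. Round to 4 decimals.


Step 1: Compute ||x|| (intermediates to 6 decimals).
||x|| = sqrt(2.5975^2 + 4.7187^2 + 2.4743^2) = 5.927503
Step 2: Project.
Since ||x|| > R, scale = R/||x|| = 3/5.927503 = 0.506115, proj(x) = scale * x
proj(x) = [1.314634, 2.388205, 1.25228]
Step 3: Dot product.
a^T * proj(x) = 3*1.314634 - 4*2.388205 - 5*1.25228 = -11.8703


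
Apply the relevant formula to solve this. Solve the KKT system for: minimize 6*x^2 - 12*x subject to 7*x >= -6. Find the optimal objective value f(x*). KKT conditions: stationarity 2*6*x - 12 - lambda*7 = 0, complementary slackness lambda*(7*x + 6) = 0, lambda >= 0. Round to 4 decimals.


Step 1: Try lambda = 0 (constraint inactive).
Stationarity: 2*6*x - 12 = 0
x* = 12/(2*6) = 1.0
Check constraint: 7*1.0 = 7.0 >= -6 -- satisfied.
Step 2: Compute optimal value.
f(x*) = 6*1.0^2 - 12*1.0 = -6.0


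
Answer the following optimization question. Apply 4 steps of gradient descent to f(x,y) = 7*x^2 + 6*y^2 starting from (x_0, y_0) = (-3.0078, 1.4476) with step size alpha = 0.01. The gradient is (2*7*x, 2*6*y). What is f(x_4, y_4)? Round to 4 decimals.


Gradient descent on f(x,y) = 7*x^2 + 6*y^2.
Starting point: (-3.0078, 1.4476), alpha = 0.01
Step 1: grad_x = 2*7*-3.0078 = -42.1092, grad_y = 2*6*1.4476 = 17.3712
  x_1 = -3.0078 - 0.01*-42.1092 = -2.5867
  y_1 = 1.4476 - 0.01*17.3712 = 1.2739
Step 2: grad_x = 2*7*-2.5867 = -36.2139, grad_y = 2*6*1.2739 = 15.2867
  x_2 = -2.5867 - 0.01*-36.2139 = -2.2246
  y_2 = 1.2739 - 0.01*15.2867 = 1.121
Step 3: grad_x = 2*7*-2.2246 = -31.144, grad_y = 2*6*1.121 = 13.4523
  x_3 = -2.2246 - 0.01*-31.144 = -1.9131
  y_3 = 1.121 - 0.01*13.4523 = 0.9865
Step 4: grad_x = 2*7*-1.9131 = -26.7838, grad_y = 2*6*0.9865 = 11.838
  x_4 = -1.9131 - 0.01*-26.7838 = -1.6453
  y_4 = 0.9865 - 0.01*11.838 = 0.8681
f(-1.6453, 0.8681) = 7*(-1.6453)^2 + 6*0.8681^2 = 23.4707


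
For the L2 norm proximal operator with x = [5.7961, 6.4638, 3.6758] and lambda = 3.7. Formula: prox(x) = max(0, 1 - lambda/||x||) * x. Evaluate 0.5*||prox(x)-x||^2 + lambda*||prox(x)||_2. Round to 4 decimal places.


Step 1: Compute ||x||.
||x|| = 9.428
Step 2: Compute scaling factor.
scale = max(0, 1 - 3.7/9.428) = 0.6076
Step 3: prox(x) = [3.5214, 3.9271, 2.2332]
||prox(x)|| = 5.728
Step 4: Proximal objective.
0.5*||prox-x||^2 = 6.845
lambda*||prox|| = 21.1936
Total = 28.0386


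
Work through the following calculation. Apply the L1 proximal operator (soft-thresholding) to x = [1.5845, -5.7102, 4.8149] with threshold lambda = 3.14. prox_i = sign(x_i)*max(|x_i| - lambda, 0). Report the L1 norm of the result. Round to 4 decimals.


Soft-thresholding with lambda = 3.14:
prox(1.5845) = sign(1.5845)*max(|1.5845| - 3.14, 0) = 0.0
prox(-5.7102) = sign(-5.7102)*max(|-5.7102| - 3.14, 0) = -2.5702
prox(4.8149) = sign(4.8149)*max(|4.8149| - 3.14, 0) = 1.6749
prox(x) = [0.0, -2.5702, 1.6749]
||prox(x)||_1 = 0.0 + 2.5702 + 1.6749 = 4.2451


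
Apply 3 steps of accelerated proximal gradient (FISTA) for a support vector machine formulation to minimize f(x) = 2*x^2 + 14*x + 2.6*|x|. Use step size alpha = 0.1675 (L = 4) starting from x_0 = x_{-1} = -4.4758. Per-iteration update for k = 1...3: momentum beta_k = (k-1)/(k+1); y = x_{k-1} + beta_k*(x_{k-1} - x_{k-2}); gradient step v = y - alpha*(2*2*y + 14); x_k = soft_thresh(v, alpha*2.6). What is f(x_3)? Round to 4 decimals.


FISTA on f(x) = 2*x^2 + 14*x + 2.6*|x|
L = 4, alpha = 0.1675
Iteration 1: beta = 0.0, y = -4.4758 + 0.0*(-4.4758 + 4.4758) = -4.4758
  grad(y) = -3.9032, v = y - alpha*grad = -3.822
  prox(v) = soft_thresh(-3.822, 0.4355) = -3.3865
Iteration 2: beta = 0.3333, y = -3.3865 + 0.3333*(-3.3865 + 4.4758) = -3.0234
  grad(y) = 1.9063, v = y - alpha*grad = -3.3427
  prox(v) = soft_thresh(-3.3427, 0.4355) = -2.9072
Iteration 3: beta = 0.5, y = -2.9072 + 0.5*(-2.9072 + 3.3865) = -2.6676
  grad(y) = 3.3297, v = y - alpha*grad = -3.2253
  prox(v) = soft_thresh(-3.2253, 0.4355) = -2.7898
f(x_3) = 2*(-2.7898)^2 + 14*(-2.7898) + 2.6*|-2.7898| = -16.2378


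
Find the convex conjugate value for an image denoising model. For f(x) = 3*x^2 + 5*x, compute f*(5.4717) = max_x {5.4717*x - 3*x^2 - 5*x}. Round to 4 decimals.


f*(y) = sup_x {y*x - a*x^2 - b*x} = sup_x {(y-b)*x - a*x^2}
FOC: (y - b) - 2a*x = 0 => x* = (y - b)/(2a)
x* = (5.4717 - 5)/(2*3) = 0.0786
f*(5.4717) = (y-b)^2/(4a) = (5.4717 - 5)^2/(4*3)
= 0.2225/12 = 0.0185


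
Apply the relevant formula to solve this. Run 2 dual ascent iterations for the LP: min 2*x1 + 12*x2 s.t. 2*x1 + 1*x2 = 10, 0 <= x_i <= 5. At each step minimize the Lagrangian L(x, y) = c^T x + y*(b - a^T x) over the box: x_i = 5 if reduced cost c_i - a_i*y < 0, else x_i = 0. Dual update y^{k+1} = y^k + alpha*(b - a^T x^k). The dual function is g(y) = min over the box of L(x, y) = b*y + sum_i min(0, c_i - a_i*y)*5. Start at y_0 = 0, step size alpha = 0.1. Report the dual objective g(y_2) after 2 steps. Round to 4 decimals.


Dual ascent for LP: min 2*x1 + 12*x2, 2*x1 + 1*x2 = 10, 0 <= x_i <= 5
Step 1: y^k = 0.0, reduced costs: (2.0, 12.0)
  x^k = (0.0, 0.0), subgradient = b - a^T x = 10.0
  y^{k+1} = 0.0 + 0.1*10.0 = 1.0
Step 2: y^k = 1.0, reduced costs: (0.0, 11.0)
  x^k = (0.0, 0.0), subgradient = b - a^T x = 10.0
  y^{k+1} = 1.0 + 0.1*10.0 = 2.0
Dual objective at y_2 = 2.0: reduced costs (-2.0, 10.0), box minimizer x = (5.0, 0.0)
g(y_2) = b*y + (c1 - a1*y)*x1 + (c2 - a2*y)*x2 = 10*2.0 + (-2.0)*5.0 + 10.0*0.0 = 20.0 - 10.0 + 0.0 = 10.0


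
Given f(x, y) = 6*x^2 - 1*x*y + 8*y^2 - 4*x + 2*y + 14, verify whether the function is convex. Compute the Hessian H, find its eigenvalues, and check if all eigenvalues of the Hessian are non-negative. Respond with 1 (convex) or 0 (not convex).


The Hessian of f(x,y) = 6*x^2 - 1*x*y + 8*y^2 - 4*x + 2*y + 14 is:
H = [[12, -1], [-1, 16]]
Trace = 12 + 16 = 28
Determinant = 12*16 - (-1)^2 = 191
Discriminant = (28)^2 - 4*191 = 20.0
Eigenvalues: lambda_1 = 11.7639, lambda_2 = 16.2361
The function is convex.

1


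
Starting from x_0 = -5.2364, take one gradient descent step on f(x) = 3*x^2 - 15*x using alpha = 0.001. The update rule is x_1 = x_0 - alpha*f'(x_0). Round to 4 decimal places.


We compute the gradient at x_0 and apply the update.
f'(x) = 6*x - 15
f'(-5.2364) = 6*-5.2364 - 15 = -46.4184
x_1 = -5.2364 - 0.001*-46.4184 = -5.19


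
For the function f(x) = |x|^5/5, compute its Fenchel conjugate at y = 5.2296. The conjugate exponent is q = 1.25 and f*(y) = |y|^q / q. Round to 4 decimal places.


The conjugate exponent q satisfies 1/p + 1/q = 1.
p = 5, so q = 5/(5 - 1) = 1.25
|y|^q = 5.2296^1.25 = 7.9083
f*(5.2296) = 7.9083 / 1.25 = 6.3267


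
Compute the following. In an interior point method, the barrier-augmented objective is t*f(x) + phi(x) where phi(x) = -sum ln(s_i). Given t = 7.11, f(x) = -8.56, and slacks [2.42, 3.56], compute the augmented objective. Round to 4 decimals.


Step 1: Compute log-barrier.
ln values: [0.8838, 1.2698]
phi = -(0.8838 + 1.2698) = -2.1535
Step 2: Compute augmented objective.
t*f(x) = 7.11*-8.56 = -60.8616
Total = -60.8616 - 2.1535 = -63.0151


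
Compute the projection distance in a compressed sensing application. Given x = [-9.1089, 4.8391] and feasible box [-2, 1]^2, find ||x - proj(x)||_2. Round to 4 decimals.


Project each component onto [-2, 1].
clip(-9.1089) = -2.0, clip(4.8391) = 1.0
Projection = [-2.0, 1.0]
Squared diffs: [50.5365, 14.7387]
Distance = sqrt(65.2752) = 8.0793


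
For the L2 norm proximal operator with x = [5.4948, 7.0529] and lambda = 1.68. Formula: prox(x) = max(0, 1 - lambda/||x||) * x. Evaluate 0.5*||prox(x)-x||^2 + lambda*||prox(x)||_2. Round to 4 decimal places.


Step 1: Compute ||x||.
||x|| = 8.9407
Step 2: Compute scaling factor.
scale = max(0, 1 - 1.68/8.9407) = 0.8121
Step 3: prox(x) = [4.4623, 5.7276]
||prox(x)|| = 7.2607
Step 4: Proximal objective.
0.5*||prox-x||^2 = 1.4112
lambda*||prox|| = 12.198
Total = 13.6092


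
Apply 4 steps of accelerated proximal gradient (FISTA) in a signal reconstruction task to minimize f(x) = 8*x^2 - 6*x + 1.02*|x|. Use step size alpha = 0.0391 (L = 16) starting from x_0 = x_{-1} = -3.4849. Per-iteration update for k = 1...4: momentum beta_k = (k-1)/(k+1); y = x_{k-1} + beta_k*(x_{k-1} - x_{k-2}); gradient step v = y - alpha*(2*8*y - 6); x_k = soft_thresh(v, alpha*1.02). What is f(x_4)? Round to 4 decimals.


FISTA on f(x) = 8*x^2 - 6*x + 1.02*|x|
L = 16, alpha = 0.0391
Iteration 1: beta = 0.0, y = -3.4849 + 0.0*(-3.4849 + 3.4849) = -3.4849
  grad(y) = -61.7584, v = y - alpha*grad = -1.0701
  prox(v) = soft_thresh(-1.0701, 0.0399) = -1.0303
Iteration 2: beta = 0.3333, y = -1.0303 + 0.3333*(-1.0303 + 3.4849) = -0.2121
  grad(y) = -9.3928, v = y - alpha*grad = 0.1552
  prox(v) = soft_thresh(0.1552, 0.0399) = 0.1153
Iteration 3: beta = 0.5, y = 0.1153 + 0.5*(0.1153 + 1.0303) = 0.6881
  grad(y) = 5.0099, v = y - alpha*grad = 0.4922
  prox(v) = soft_thresh(0.4922, 0.0399) = 0.4524
Iteration 4: beta = 0.6, y = 0.4524 + 0.6*(0.4524 - 0.1153) = 0.6546
  grad(y) = 4.473, v = y - alpha*grad = 0.4797
  prox(v) = soft_thresh(0.4797, 0.0399) = 0.4398
f(x_4) = 8*0.4398^2 - 6*0.4398 + 1.02*|0.4398| = -0.6428


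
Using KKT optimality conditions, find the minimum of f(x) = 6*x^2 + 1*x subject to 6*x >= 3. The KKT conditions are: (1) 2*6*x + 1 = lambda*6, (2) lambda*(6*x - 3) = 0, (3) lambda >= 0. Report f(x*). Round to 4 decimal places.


Step 1: Try lambda = 0 (constraint inactive).
x_unc = -1/(2*6) = -0.0833
Check: 6*-0.0833 = -0.4998 < 3 -- violated!
Step 2: Constraint must be active: 6*x = 3
x* = 3/6 = 0.5
lambda = (2*6*0.5 + 1)/6 = 1.1667
Step 3: Compute optimal value.
f(x*) = 6*0.5^2 + 1*0.5 = 2.0


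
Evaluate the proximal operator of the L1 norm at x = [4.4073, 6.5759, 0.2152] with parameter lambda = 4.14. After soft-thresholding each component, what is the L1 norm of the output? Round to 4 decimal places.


Soft-thresholding with lambda = 4.14:
prox(4.4073) = sign(4.4073)*max(|4.4073| - 4.14, 0) = 0.2673
prox(6.5759) = sign(6.5759)*max(|6.5759| - 4.14, 0) = 2.4359
prox(0.2152) = sign(0.2152)*max(|0.2152| - 4.14, 0) = 0.0
prox(x) = [0.2673, 2.4359, 0.0]
||prox(x)||_1 = 0.2673 + 2.4359 + 0.0 = 2.7032


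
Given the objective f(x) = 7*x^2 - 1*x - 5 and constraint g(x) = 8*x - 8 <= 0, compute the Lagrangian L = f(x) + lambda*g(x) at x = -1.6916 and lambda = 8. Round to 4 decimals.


Step 1: Evaluate f(x).
f(-1.6916) = 7*(-1.6916)^2 - 1*(-1.6916) - 5 = 16.7222
Step 2: Evaluate g(x).
g(-1.6916) = 8*-1.6916 - 8 = -21.5328
Step 3: Compute Lagrangian.
L = 16.7222 + 8*-21.5328 = -155.5402


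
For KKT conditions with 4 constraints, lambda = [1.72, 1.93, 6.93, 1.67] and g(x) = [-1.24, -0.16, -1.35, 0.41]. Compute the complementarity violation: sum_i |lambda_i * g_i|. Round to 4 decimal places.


KKT complementary slackness check:
lambda_1 * g_1 = 1.72 * -1.24 = -2.1328
lambda_2 * g_2 = 1.93 * -0.16 = -0.3088
lambda_3 * g_3 = 6.93 * -1.35 = -9.3555
lambda_4 * g_4 = 1.67 * 0.41 = 0.6847
Total violation = 2.1328 + 0.3088 + 9.3555 + 0.6847 = 12.4818


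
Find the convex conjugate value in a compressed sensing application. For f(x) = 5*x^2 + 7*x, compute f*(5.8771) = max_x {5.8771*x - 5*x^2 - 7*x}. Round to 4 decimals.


f*(y) = sup_x {y*x - a*x^2 - b*x} = sup_x {(y-b)*x - a*x^2}
FOC: (y - b) - 2a*x = 0 => x* = (y - b)/(2a)
x* = (5.8771 - 7)/(2*5) = -0.1123
f*(5.8771) = (y-b)^2/(4a) = (5.8771 - 7)^2/(4*5)
= 1.2609/20 = 0.063


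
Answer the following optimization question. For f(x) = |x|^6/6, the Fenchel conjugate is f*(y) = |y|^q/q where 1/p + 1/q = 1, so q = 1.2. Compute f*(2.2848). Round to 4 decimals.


The conjugate exponent q satisfies 1/p + 1/q = 1.
p = 6, so q = 6/(6 - 1) = 1.2
|y|^q = 2.2848^1.2 = 2.6954
f*(2.2848) = 2.6954 / 1.2 = 2.2461


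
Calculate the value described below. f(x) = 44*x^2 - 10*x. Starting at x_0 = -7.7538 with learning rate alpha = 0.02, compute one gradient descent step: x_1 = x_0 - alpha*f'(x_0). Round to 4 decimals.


We compute the gradient at x_0 and apply the update.
f'(x) = 88*x - 10
f'(-7.7538) = 88*-7.7538 - 10 = -692.3344
x_1 = -7.7538 - 0.02*-692.3344 = 6.0929


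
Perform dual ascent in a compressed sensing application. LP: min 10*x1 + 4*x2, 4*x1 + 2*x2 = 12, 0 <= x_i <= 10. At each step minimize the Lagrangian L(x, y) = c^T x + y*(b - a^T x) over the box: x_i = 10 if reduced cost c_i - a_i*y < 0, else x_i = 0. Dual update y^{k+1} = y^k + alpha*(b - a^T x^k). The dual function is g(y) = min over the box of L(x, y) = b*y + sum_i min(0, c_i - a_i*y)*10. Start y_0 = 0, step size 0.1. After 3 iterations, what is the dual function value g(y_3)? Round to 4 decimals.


Dual ascent for LP: min 10*x1 + 4*x2, 4*x1 + 2*x2 = 12, 0 <= x_i <= 10
Step 1: y^k = 0.0, reduced costs: (10.0, 4.0)
  x^k = (0.0, 0.0), subgradient = b - a^T x = 12.0
  y^{k+1} = 0.0 + 0.1*12.0 = 1.2
Step 2: y^k = 1.2, reduced costs: (5.2, 1.6)
  x^k = (0.0, 0.0), subgradient = b - a^T x = 12.0
  y^{k+1} = 1.2 + 0.1*12.0 = 2.4
Step 3: y^k = 2.4, reduced costs: (0.4, -0.8)
  x^k = (0.0, 10.0), subgradient = b - a^T x = -8.0
  y^{k+1} = 2.4 + 0.1*-8.0 = 1.6
Dual objective at y_3 = 1.6: reduced costs (3.6, 0.8), box minimizer x = (0.0, 0.0)
g(y_3) = b*y + (c1 - a1*y)*x1 + (c2 - a2*y)*x2 = 12*1.6 + 3.6*0.0 + 0.8*0.0 = 19.2 + 0.0 + 0.0 = 19.2


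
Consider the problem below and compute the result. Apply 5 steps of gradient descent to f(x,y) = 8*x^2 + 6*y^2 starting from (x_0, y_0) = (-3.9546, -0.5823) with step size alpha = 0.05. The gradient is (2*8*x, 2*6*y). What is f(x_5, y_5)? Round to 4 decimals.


Gradient descent on f(x,y) = 8*x^2 + 6*y^2.
Starting point: (-3.9546, -0.5823), alpha = 0.05
Step 1: grad_x = 2*8*-3.9546 = -63.2736, grad_y = 2*6*-0.5823 = -6.9876
  x_1 = -3.9546 - 0.05*-63.2736 = -0.7909
  y_1 = -0.5823 - 0.05*-6.9876 = -0.2329
Step 2: grad_x = 2*8*-0.7909 = -12.6547, grad_y = 2*6*-0.2329 = -2.795
  x_2 = -0.7909 - 0.05*-12.6547 = -0.1582
  y_2 = -0.2329 - 0.05*-2.795 = -0.0932
Step 3: grad_x = 2*8*-0.1582 = -2.5309, grad_y = 2*6*-0.0932 = -1.118
  x_3 = -0.1582 - 0.05*-2.5309 = -0.0316
  y_3 = -0.0932 - 0.05*-1.118 = -0.0373
Step 4: grad_x = 2*8*-0.0316 = -0.5062, grad_y = 2*6*-0.0373 = -0.4472
  x_4 = -0.0316 - 0.05*-0.5062 = -0.0063
  y_4 = -0.0373 - 0.05*-0.4472 = -0.0149
Step 5: grad_x = 2*8*-0.0063 = -0.1012, grad_y = 2*6*-0.0149 = -0.1789
  x_5 = -0.0063 - 0.05*-0.1012 = -0.0013
  y_5 = -0.0149 - 0.05*-0.1789 = -0.006
f(-0.0013, -0.006) = 8*(-0.0013)^2 + 6*(-0.006)^2 = 0.0002


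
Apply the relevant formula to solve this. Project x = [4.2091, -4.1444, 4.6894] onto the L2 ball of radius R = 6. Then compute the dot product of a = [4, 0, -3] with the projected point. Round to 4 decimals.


Step 1: Compute ||x|| (intermediates to 6 decimals).
||x|| = sqrt(4.2091^2 + (-4.1444)^2 + 4.6894^2) = 7.542085
Step 2: Project.
Since ||x|| > R, scale = R/||x|| = 6/7.542085 = 0.795536, proj(x) = scale * x
proj(x) = [3.348491, -3.297019, 3.730587]
Step 3: Dot product.
a^T * proj(x) = 4*3.348491 + 0*(-3.297019) - 3*3.730587 = 2.2022


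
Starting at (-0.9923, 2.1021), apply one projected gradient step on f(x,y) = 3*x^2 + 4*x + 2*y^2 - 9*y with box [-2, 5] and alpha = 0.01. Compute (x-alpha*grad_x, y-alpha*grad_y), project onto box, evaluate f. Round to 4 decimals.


Step 1: Compute gradient at (-0.9923, 2.1021).
grad_x = 2*3*-0.9923 + 4 = -1.9538
grad_y = 2*2*2.1021 - 9 = -0.5916
Step 2: Gradient step.
x_raw = -0.9923 - 0.01*-1.9538 = -0.9728
y_raw = 2.1021 - 0.01*-0.5916 = 2.108
Step 3: Project onto [-2, 5].
x_proj = clip(-0.9728) = -0.9728
y_proj = clip(2.108) = 2.108
Step 4: Evaluate f.
f(-0.9728, 2.108) = -11.1369


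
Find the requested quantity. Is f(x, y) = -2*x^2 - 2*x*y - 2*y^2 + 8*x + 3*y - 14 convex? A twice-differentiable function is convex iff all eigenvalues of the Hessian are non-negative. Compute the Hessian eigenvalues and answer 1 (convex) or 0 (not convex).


The Hessian of f(x,y) = -2*x^2 - 2*x*y - 2*y^2 + 8*x + 3*y - 14 is:
H = [[-4, -2], [-2, -4]]
Trace = -4 - 4 = -8
Determinant = -4*-4 - (-2)^2 = 12
Discriminant = (-8)^2 - 4*12 = 16.0
Eigenvalues: lambda_1 = -6.0, lambda_2 = -2.0
The function is not convex.

0


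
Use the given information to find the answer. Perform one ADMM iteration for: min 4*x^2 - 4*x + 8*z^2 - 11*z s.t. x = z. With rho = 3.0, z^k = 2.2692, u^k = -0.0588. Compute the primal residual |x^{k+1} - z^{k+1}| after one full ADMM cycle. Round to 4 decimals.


ADMM iteration with rho = 3.0, z^k = 2.2692, u^k = -0.0588
Step 1: x-update.
Minimize 4*x^2 - 4*x + (3.0/2)*(x - 2.2692 - 0.0588)^2
FOC: (2*4 + 3.0)*x = 4 + 3.0*(2.2692 + 0.0588)
x^{k+1} = 0.9985
Step 2: z-update.
Minimize 8*z^2 - 11*z + (3.0/2)*(0.9985 - z - 0.0588)^2
FOC: (2*8 + 3.0)*z = 11 + 3.0*(0.9985 - 0.0588)
z^{k+1} = 0.7273
Step 3: u-update.
u^{k+1} = -0.0588 + 0.9985 - 0.7273 = 0.2124
Step 4: Primal residual = |0.9985 - 0.7273| = 0.2712


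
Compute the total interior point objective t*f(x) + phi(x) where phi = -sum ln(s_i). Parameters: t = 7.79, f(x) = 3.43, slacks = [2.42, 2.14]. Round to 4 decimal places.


Step 1: Compute log-barrier.
ln values: [0.8838, 0.7608]
phi = -(0.8838 + 0.7608) = -1.6446
Step 2: Compute augmented objective.
t*f(x) = 7.79*3.43 = 26.7197
Total = 26.7197 - 1.6446 = 25.0751


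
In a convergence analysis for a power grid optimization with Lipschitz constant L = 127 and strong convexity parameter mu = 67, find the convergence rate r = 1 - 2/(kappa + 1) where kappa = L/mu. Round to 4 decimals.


Step 1: Compute the condition number.
kappa = L/mu = 127/67 = 1.8955
Step 2: Compute the convergence rate.
r = 1 - 2/(kappa + 1) = 1 - 2*mu/(L + mu) = (L - mu)/(L + mu) = 60/194 = 0.3093


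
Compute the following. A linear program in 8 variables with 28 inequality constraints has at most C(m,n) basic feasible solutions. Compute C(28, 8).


Each vertex corresponds to some choice of n active constraints out of m, so the number of vertices is at most C(m, n) = m! / (n!(m-n)!).
m = 28, n = 8
Numerator: 28 * 27 * 26 * 25 * 24 * 23 * 22 * 21
Denominator: 8! = 40320
C(28, 8) = 3108105


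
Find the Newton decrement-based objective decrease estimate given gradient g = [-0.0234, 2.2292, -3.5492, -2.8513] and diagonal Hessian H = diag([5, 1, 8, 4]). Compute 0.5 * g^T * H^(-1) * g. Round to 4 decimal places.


Step 1: H is diagonal, so H^(-1) * g = [-0.0047, 2.2292, -0.4437, -0.7128].
Step 2: g^T H^(-1) g = sum_i g_i^2 / H_ii
  = (-0.0234)^2/5 + (2.2292)^2/1 + (-3.5492)^2/8 + (-2.8513)^2/4
  = 0.0001 + 4.9693 + 1.5746 + 2.0325 = 8.5765
Step 3: Objective decrease = 0.5 * g^T H^(-1) g = 4.2883


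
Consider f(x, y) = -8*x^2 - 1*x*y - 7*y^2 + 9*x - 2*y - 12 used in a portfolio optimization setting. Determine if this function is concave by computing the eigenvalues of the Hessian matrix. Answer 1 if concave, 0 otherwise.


The Hessian of f(x,y) = -8*x^2 - 1*x*y - 7*y^2 + 9*x - 2*y - 12 is:
H = [[-16, -1], [-1, -14]]
Trace = -16 - 14 = -30
Determinant = -16*-14 - (-1)^2 = 223
Discriminant = (-30)^2 - 4*223 = 8.0
Eigenvalues: lambda_1 = -16.4142, lambda_2 = -13.5858
The function is concave.

1


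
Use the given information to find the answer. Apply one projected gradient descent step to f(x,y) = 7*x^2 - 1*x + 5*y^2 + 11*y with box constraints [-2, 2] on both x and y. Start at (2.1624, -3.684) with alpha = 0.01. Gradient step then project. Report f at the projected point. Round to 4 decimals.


Step 1: Compute gradient at (2.1624, -3.684).
grad_x = 2*7*2.1624 - 1 = 29.2736
grad_y = 2*5*-3.684 + 11 = -25.84
Step 2: Gradient step.
x_raw = 2.1624 - 0.01*29.2736 = 1.8697
y_raw = -3.684 - 0.01*-25.84 = -3.4256
Step 3: Project onto [-2, 2].
x_proj = clip(1.8697) = 1.8697
y_proj = clip(-3.4256) = -2.0
Step 4: Evaluate f.
f(1.8697, -2.0) = 20.5998


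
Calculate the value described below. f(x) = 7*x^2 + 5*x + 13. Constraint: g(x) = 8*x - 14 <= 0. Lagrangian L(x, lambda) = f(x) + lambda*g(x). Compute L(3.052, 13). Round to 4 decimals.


Step 1: Evaluate f(x).
f(3.052) = 7*3.052^2 + 5*3.052 + 13 = 93.4629
Step 2: Evaluate g(x).
g(3.052) = 8*3.052 - 14 = 10.416
Step 3: Compute Lagrangian.
L = 93.4629 + 13*10.416 = 228.8709


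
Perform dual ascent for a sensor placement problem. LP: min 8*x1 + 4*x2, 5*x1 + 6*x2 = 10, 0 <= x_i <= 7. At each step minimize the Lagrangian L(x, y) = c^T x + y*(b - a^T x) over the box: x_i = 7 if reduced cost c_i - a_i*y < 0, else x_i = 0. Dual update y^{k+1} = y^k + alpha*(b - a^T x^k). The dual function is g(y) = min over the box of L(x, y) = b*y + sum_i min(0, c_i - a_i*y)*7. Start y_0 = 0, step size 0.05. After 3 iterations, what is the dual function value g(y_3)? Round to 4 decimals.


Dual ascent for LP: min 8*x1 + 4*x2, 5*x1 + 6*x2 = 10, 0 <= x_i <= 7
Step 1: y^k = 0.0, reduced costs: (8.0, 4.0)
  x^k = (0.0, 0.0), subgradient = b - a^T x = 10.0
  y^{k+1} = 0.0 + 0.05*10.0 = 0.5
Step 2: y^k = 0.5, reduced costs: (5.5, 1.0)
  x^k = (0.0, 0.0), subgradient = b - a^T x = 10.0
  y^{k+1} = 0.5 + 0.05*10.0 = 1.0
Step 3: y^k = 1.0, reduced costs: (3.0, -2.0)
  x^k = (0.0, 7.0), subgradient = b - a^T x = -32.0
  y^{k+1} = 1.0 + 0.05*-32.0 = -0.6
Dual objective at y_3 = -0.6: reduced costs (11.0, 7.6), box minimizer x = (0.0, 0.0)
g(y_3) = b*y + (c1 - a1*y)*x1 + (c2 - a2*y)*x2 = 10*(-0.6) + 11.0*0.0 + 7.6*0.0 = -6.0 + 0.0 + 0.0 = -6.0
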